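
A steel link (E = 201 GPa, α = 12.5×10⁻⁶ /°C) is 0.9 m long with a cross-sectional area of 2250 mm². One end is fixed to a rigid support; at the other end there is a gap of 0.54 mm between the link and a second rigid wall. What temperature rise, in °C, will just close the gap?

The gap closes when αΔT L = 0.54 mm, since the link is still unstressed at that instant.
So ΔT = g/(αL) = 0.54/(12.5×10⁻⁶ × 900) = 48 °C.

ΔT ≈ 48 °C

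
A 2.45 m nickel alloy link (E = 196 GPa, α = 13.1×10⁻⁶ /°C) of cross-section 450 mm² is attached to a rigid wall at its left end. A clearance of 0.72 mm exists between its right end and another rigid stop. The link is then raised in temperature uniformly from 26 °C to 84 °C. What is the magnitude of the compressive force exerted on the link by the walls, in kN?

Unrestrained expansion: δ_free = αΔT L = 13.1×10⁻⁶ × 58 × 2450 = 1.862 mm.
The gap closes (δ_free > 0.72 mm) and the wall then resists a further 1.862 − 0.72 = 1.142 mm of expansion.
So σ = E(δ_free − g)/L = 196×10³ × 1.142/2450 = 91.32 MPa.
Force on the wall = σA = 91.32 × 450 mm² = 41.09 kN.

P ≈ 41.1 kN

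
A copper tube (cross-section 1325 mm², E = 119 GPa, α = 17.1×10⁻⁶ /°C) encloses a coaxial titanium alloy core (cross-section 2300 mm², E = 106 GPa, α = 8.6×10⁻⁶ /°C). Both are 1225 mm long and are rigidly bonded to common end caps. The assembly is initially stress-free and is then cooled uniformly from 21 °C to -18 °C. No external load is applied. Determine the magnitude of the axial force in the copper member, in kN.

P ≈ 31.7 kN (tensile in the copper)

Equilibrium of a rigid end plate with no external load gives equal and opposite internal forces ±P in the two members. Since α_{copper} > α_{titanium alloy}, cooling drives the copper into tension and the titanium alloy into compression.
Setting the final lengths equal and cancelling L: (α₁ − α₂)ΔT = P/(A₁E₁) + P/(A₂E₂).
|α₁ − α₂|·ΔT = 8.5×10⁻⁶ × 39 = 0.0003315.
1/(A₁E₁) + 1/(A₂E₂) = 1/(1325×119×10³) + 1/(2300×106×10³) = 1.044×10⁻⁸ N⁻¹.
So P = 0.0003315 / 1.044×10⁻⁸ = 31.74 kN.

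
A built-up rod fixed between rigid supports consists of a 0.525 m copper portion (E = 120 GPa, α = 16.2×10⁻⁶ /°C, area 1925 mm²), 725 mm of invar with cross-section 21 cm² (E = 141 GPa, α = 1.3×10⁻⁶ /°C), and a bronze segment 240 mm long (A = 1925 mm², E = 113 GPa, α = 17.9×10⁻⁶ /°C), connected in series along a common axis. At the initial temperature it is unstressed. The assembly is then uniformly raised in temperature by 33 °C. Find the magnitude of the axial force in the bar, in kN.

If the supports were absent, the total length change would be Σ αᵢΔT Lᵢ = 16.2×10⁻⁶×33×525 + 1.3×10⁻⁶×33×725 + 17.9×10⁻⁶×33×240 = 0.4535 mm.
Since the ends are fixed, an axial force P builds up, equal in every segment, with P · Σ Lᵢ/(AᵢEᵢ) = δ_free.
The series flexibility is Σ Lᵢ/(AᵢEᵢ) = 525/(1925×120×10³) + 725/(2100×141×10³) + 240/(1925×113×10³) = 5.825×10⁻⁶ mm/N.
Hence P = δ_free / Σ(L/AE) = 0.4535/5.825×10⁻⁶ = 77.87 kN (compressive).

P ≈ 77.9 kN (compressive)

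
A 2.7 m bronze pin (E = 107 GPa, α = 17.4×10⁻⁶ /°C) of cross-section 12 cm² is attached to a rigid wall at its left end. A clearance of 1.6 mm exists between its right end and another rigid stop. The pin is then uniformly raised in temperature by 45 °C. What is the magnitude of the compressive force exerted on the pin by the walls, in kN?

P ≈ 24.4 kN

If the wall were absent the pin would grow by αΔT L = 17.4×10⁻⁶ × 45 × 2700 = 2.114 mm.
This exceeds the 1.6 mm gap, so the wall pushes back. The portion of expansion that must be recovered elastically is δ_free − gap = 2.114 − 1.6 = 0.5141 mm.
So σ = E(δ_free − g)/L = 107×10³ × 0.5141/2700 = 20.37 MPa.
P = σA = 20.37 × 1200 = 24.45 kN.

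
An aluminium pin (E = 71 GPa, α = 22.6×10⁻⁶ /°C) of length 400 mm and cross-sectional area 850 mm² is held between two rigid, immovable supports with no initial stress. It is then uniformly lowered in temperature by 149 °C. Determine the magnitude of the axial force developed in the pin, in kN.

The ends cannot move, so σ = EαΔT = 71×10³ × 22.6×10⁻⁶ × 149 = 239.1 MPa.
Axial force P = σA = 239.1 × 850 = 203200 N = 203.2 kN, tensile.

P ≈ 203 kN (tensile)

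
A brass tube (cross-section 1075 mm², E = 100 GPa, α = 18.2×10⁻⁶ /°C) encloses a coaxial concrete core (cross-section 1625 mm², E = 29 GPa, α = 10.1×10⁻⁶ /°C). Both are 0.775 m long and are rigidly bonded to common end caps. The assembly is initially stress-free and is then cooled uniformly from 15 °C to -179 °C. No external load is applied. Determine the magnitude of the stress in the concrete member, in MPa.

Equilibrium of a rigid end plate with no external load gives equal and opposite internal forces ±P in the two members. Since α_{brass} > α_{concrete}, cooling drives the brass into tension and the concrete into compression.
Equating the net (thermal + elastic) strains gives |α₁ − α₂|·ΔT = P·[1/(A₁E₁) + 1/(A₂E₂)].
|α₁ − α₂|·ΔT = 8.1×10⁻⁶ × 194 = 0.001571.
1/(A₁E₁) + 1/(A₂E₂) = 1/(1075×100×10³) + 1/(1625×29×10³) = 3.052×10⁻⁸ N⁻¹.
P = 0.001571 / 3.052×10⁻⁸ = 51480 N = 51.48 kN.
σ_{concrete} = P/A₂ = 51480/1625 = 31.68 MPa, compressive.

σ ≈ 31.7 MPa (compressive)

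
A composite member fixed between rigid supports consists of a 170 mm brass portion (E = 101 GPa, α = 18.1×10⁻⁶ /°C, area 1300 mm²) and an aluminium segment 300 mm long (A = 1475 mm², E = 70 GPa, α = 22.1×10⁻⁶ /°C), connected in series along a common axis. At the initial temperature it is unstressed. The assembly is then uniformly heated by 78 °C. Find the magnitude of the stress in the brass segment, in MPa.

σ ≈ 139 MPa (compressive)

With the walls removed the bar would change length by δ_free = Σ αᵢΔT Lᵢ = 18.1×10⁻⁶×78×170 + 22.1×10⁻⁶×78×300 = 0.7571 mm.
Since the ends are fixed, an axial force P builds up, equal in every segment, with P · Σ Lᵢ/(AᵢEᵢ) = δ_free.
The series flexibility is Σ Lᵢ/(AᵢEᵢ) = 170/(1300×101×10³) + 300/(1475×70×10³) = 4.2×10⁻⁶ mm/N.
So P = 0.7571 / 4.2×10⁻⁶ = 180.3 kN, compressive.
σ_{brass} = P / A = 180300 / 1300 = 138.7 MPa.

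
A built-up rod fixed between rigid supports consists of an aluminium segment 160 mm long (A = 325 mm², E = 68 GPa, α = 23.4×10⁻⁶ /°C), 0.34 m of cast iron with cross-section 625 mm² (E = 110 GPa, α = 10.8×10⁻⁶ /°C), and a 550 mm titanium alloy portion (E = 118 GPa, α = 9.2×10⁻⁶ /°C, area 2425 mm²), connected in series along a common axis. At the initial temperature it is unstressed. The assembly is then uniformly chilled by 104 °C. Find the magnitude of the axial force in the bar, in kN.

P ≈ 92 kN (tensile)

With the walls removed the bar would change length by δ_free = Σ αᵢΔT Lᵢ = 23.4×10⁻⁶×104×160 + 10.8×10⁻⁶×104×340 + 9.2×10⁻⁶×104×550 = 1.298 mm.
The walls prevent any net length change, so an axial force P (same in every segment) develops. Compatibility: P · Σ Lᵢ/(AᵢEᵢ) = δ_free.
Σ Lᵢ/(AᵢEᵢ) = 160/(325×68×10³) + 340/(625×110×10³) + 550/(2425×118×10³) = 1.411×10⁻⁵ mm/N.
So P = 1.298 / 1.411×10⁻⁵ = 91.97 kN, tensile.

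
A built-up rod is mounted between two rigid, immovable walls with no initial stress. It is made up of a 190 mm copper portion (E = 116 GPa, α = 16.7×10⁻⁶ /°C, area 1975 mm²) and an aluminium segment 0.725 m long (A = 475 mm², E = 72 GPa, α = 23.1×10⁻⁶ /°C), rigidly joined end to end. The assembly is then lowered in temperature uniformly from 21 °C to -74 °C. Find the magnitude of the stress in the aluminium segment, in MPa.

σ ≈ 181 MPa (tensile)

Free thermal contraction of the whole bar: Σ αᵢΔT Lᵢ = 16.7×10⁻⁶×95×190 + 23.1×10⁻⁶×95×725 = 1.892 mm.
The walls prevent any net length change, so an axial force P (same in every segment) develops. Compatibility: P · Σ Lᵢ/(AᵢEᵢ) = δ_free.
Σ Lᵢ/(AᵢEᵢ) = 190/(1975×116×10³) + 725/(475×72×10³) = 2.203×10⁻⁵ mm/N.
So P = 1.892 / 2.203×10⁻⁵ = 85.91 kN, tensile.
σ_{aluminium} = P / A = 85910 / 475 = 180.9 MPa.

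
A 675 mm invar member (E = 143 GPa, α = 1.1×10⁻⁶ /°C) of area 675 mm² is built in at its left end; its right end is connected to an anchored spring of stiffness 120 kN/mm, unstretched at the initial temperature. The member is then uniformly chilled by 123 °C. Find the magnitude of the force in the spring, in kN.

The unrestrained thermal change is αΔT L = 1.1×10⁻⁶ × 123 × 675 = 0.09133 mm.
Let P be the tensile force in the spring. The member extends elastically by PL/(AE) and the spring stretches by P/k; together these equal δ_free.
So P = δ_free / [L/(AE) + 1/k] = 0.09133 / [ 675/(675×143×10³) + 1/(120×10³) ].
P = 0.09133 / 1.533×10⁻⁵ = 5959 N.

P ≈ 5.96 kN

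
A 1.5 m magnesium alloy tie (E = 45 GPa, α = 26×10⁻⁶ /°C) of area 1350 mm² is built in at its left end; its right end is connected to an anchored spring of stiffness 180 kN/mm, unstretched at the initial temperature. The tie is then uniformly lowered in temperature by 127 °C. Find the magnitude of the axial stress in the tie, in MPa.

σ ≈ 121 MPa (tensile)

The unrestrained thermal change is αΔT L = 26×10⁻⁶ × 127 × 1500 = 4.953 mm.
With a force P in the spring, the elastic change of the tie is PL/(AE) and that of the spring is P/k; compatibility requires their sum to equal δ_free.
P [ L/(AE) + 1/k ] = δ_free → P [ 1500/(1350×45×10³) + 1/(180×10³) ] = 4.953.
P = 4.953 / 3.025×10⁻⁵ = 163800 N.
σ = P/A = 163800/1350 = 121.3 MPa.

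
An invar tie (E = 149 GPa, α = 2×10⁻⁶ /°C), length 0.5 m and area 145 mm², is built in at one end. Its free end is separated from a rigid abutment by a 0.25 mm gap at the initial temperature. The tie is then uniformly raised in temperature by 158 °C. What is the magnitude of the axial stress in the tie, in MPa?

If the wall were absent the tie would grow by αΔT L = 2×10⁻⁶ × 158 × 500 = 0.158 mm.
Since δ_free = 0.158 mm is less than the 0.25 mm gap, the tie never touches the wall. No axial force develops.

σ ≈ 0 MPa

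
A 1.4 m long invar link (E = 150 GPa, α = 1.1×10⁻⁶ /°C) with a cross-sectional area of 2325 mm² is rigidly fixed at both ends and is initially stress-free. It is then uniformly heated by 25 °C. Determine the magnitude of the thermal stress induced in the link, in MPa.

With length fixed, the mechanical strain must cancel the thermal strain αΔT = 1.1×10⁻⁶ × 25 = 27.5×10⁻⁶.
σ = EαΔT = 150×10³ × 1.1×10⁻⁶ × 25 = 4.125 MPa (compressive; the link is trying to expand).

σ ≈ 4.12 MPa (compressive)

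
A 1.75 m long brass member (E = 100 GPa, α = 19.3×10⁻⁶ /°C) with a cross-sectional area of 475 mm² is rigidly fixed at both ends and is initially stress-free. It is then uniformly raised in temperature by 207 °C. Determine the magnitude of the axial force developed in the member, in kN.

P ≈ 190 kN (compressive)

The ends cannot move, so σ = EαΔT = 100×10³ × 19.3×10⁻⁶ × 207 = 399.5 MPa.
Then P = σA = 399.5 × 475 mm² = 189.8 kN, compressive.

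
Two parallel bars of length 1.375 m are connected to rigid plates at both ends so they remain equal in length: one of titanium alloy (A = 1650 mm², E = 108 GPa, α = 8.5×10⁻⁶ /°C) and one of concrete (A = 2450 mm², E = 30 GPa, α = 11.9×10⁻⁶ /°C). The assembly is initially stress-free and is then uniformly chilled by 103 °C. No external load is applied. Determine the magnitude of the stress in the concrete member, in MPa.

σ ≈ 7.44 MPa (tensile)

Both members must finish at the same length. With the larger α, the concrete tends to over-contract; the plates restrain it, putting the concrete in tension and the titanium alloy in compression. With no external load the two internal forces are equal and opposite, magnitude P.
Setting the final lengths equal and cancelling L: (α₁ − α₂)ΔT = P/(A₁E₁) + P/(A₂E₂).
|α₁ − α₂|·ΔT = 3.4×10⁻⁶ × 103 = 0.0003502.
1/(A₁E₁) + 1/(A₂E₂) = 1/(1650×108×10³) + 1/(2450×30×10³) = 1.922×10⁻⁸ N⁻¹.
So P = 0.0003502 / 1.922×10⁻⁸ = 18.22 kN.
σ_{concrete} = P/A₂ = 18220/2450 = 7.438 MPa, tensile.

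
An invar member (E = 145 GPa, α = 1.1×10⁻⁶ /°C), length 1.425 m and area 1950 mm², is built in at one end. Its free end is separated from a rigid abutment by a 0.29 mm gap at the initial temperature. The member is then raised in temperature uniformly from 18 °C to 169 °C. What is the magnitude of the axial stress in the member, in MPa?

Free thermal elongation = αΔT L = 1.1×10⁻⁶ × 151 × 1425 = 0.2367 mm.
This is smaller than the 0.29 mm clearance, so the member expands freely without reaching the stop — the stress is zero.

σ ≈ 0 MPa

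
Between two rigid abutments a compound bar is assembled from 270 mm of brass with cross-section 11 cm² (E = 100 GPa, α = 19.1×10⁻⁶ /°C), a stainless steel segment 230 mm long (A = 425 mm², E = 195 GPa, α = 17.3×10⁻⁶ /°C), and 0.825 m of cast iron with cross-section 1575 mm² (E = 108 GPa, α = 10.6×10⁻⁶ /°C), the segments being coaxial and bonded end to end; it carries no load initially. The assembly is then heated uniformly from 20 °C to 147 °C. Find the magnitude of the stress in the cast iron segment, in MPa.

σ ≈ 143 MPa (compressive)

Free thermal expansion of the whole bar: Σ αᵢΔT Lᵢ = 19.1×10⁻⁶×127×270 + 17.3×10⁻⁶×127×230 + 10.6×10⁻⁶×127×825 = 2.271 mm.
Since the ends are fixed, an axial force P builds up, equal in every segment, with P · Σ Lᵢ/(AᵢEᵢ) = δ_free.
Σ Lᵢ/(AᵢEᵢ) = 270/(1100×100×10³) + 230/(425×195×10³) + 825/(1575×108×10³) = 1.008×10⁻⁵ mm/N.
So P = 2.271 / 1.008×10⁻⁵ = 225.3 kN, compressive.
σ_{cast iron} = P / A = 225300 / 1575 = 143 MPa.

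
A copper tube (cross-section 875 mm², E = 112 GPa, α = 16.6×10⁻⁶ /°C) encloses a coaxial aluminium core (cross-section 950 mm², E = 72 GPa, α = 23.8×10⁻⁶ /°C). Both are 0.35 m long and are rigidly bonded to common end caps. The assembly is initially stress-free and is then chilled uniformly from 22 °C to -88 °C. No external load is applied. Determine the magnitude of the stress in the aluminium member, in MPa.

Equilibrium of a rigid end plate with no external load gives equal and opposite internal forces ±P in the two members. Since α_{aluminium} > α_{copper}, cooling drives the aluminium into tension and the copper into compression.
Compatibility of the two members (thermal + elastic change equal): (α₁ − α₂)ΔT = P·[1/(A₁E₁) + 1/(A₂E₂)].
|α₁ − α₂|·ΔT = 7.2×10⁻⁶ × 110 = 0.000792.
1/(A₁E₁) + 1/(A₂E₂) = 1/(875×112×10³) + 1/(950×72×10³) = 2.482×10⁻⁸ N⁻¹.
So P = 0.000792 / 2.482×10⁻⁸ = 31.9 kN.
σ_{aluminium} = P/A₂ = 31900/950 = 33.58 MPa, tensile.

σ ≈ 33.6 MPa (tensile)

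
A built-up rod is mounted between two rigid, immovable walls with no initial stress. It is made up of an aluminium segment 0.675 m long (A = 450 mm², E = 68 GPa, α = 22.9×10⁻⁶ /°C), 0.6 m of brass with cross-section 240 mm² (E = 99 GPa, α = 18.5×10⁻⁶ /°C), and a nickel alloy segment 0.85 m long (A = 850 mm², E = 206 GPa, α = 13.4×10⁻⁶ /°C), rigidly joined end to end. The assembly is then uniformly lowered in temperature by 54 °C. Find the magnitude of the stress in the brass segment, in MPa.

σ ≈ 164 MPa (tensile)

Free thermal contraction of the whole bar: Σ αᵢΔT Lᵢ = 22.9×10⁻⁶×54×675 + 18.5×10⁻⁶×54×600 + 13.4×10⁻⁶×54×850 = 2.049 mm.
The walls prevent any net length change, so an axial force P (same in every segment) develops. Compatibility: P · Σ Lᵢ/(AᵢEᵢ) = δ_free.
Σ Lᵢ/(AᵢEᵢ) = 675/(450×68×10³) + 600/(240×99×10³) + 850/(850×206×10³) = 5.217×10⁻⁵ mm/N.
P = 2.049 / 5.217×10⁻⁵ = 39280 N = 39.28 kN, tensile.
σ_{brass} = P / A = 39280 / 240 = 163.7 MPa.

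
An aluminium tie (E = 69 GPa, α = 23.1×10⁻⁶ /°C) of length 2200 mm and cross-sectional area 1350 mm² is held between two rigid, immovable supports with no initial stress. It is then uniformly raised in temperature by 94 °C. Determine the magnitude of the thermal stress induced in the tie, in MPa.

With length fixed, the mechanical strain must cancel the thermal strain αΔT = 23.1×10⁻⁶ × 94 = 2171.4×10⁻⁶.
The stress required to suppress this strain is σ = Eε = 69×10³ × 2171.4×10⁻⁶ = 149.8 MPa, compressive since the tie is trying to expand.

σ ≈ 150 MPa (compressive)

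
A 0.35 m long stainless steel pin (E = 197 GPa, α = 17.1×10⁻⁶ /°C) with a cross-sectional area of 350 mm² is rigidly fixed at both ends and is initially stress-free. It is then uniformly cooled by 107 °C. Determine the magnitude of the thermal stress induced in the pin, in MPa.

σ ≈ 360 MPa (tensile)

The supports are rigid, so the total axial strain is zero. The restrained thermal strain is ε = αΔT = 17.1×10⁻⁶ × 107 = 1829.7×10⁻⁶.
σ = EαΔT = 197×10³ × 17.1×10⁻⁶ × 107 = 360.5 MPa (tensile; the pin is trying to contract).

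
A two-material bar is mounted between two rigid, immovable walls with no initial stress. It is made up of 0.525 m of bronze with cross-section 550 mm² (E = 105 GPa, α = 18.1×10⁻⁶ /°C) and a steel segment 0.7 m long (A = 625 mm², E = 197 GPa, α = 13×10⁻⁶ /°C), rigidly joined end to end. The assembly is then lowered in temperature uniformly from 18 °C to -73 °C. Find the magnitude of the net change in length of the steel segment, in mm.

Free thermal contraction of the whole bar: Σ αᵢΔT Lᵢ = 18.1×10⁻⁶×91×525 + 13×10⁻⁶×91×700 = 1.693 mm.
Since the ends are fixed, an axial force P builds up, equal in every segment, with P · Σ Lᵢ/(AᵢEᵢ) = δ_free.
The series flexibility is Σ Lᵢ/(AᵢEᵢ) = 525/(550×105×10³) + 700/(625×197×10³) = 1.478×10⁻⁵ mm/N.
So P = 1.693 / 1.478×10⁻⁵ = 114.6 kN, tensile.
For the steel segment, free thermal change = 13×10⁻⁶×91×700 = 0.8281 mm and elastic change from P = 114600×700/(625×197×10³) = 0.6513 mm; these oppose, so the net change is 0.177 mm (segment shortens).

|ΔL| ≈ 0.177 mm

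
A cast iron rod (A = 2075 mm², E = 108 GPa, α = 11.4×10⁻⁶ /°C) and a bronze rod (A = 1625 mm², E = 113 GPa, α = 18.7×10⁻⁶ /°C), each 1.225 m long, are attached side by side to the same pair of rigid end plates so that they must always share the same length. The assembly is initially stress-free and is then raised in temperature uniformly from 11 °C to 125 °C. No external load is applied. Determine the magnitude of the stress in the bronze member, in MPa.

The bronze has the larger α, so on heating it would change length more than the cast iron if both were free. The rigid plates force a common final length, so the bronze is put into compression and the cast iron into tension, with equal and opposite forces P (no external load).
Setting the final lengths equal and cancelling L: (α₁ − α₂)ΔT = P/(A₁E₁) + P/(A₂E₂).
|α₁ − α₂|·ΔT = 7.3×10⁻⁶ × 114 = 0.0008322.
1/(A₁E₁) + 1/(A₂E₂) = 1/(2075×108×10³) + 1/(1625×113×10³) = 9.908×10⁻⁹ N⁻¹.
So P = 0.0008322 / 9.908×10⁻⁹ = 83.99 kN.
σ_{bronze} = P/A₂ = 83990/1625 = 51.69 MPa, compressive.

σ ≈ 51.7 MPa (compressive)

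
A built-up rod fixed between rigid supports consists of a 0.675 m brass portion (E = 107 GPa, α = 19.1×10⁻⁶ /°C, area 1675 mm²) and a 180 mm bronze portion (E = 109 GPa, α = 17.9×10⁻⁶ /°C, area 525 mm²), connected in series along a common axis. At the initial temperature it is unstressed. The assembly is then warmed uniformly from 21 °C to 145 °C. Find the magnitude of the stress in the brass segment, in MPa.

σ ≈ 173 MPa (compressive)

If the supports were absent, the total length change would be Σ αᵢΔT Lᵢ = 19.1×10⁻⁶×124×675 + 17.9×10⁻⁶×124×180 = 1.998 mm.
The rigid supports impose zero overall length change; the single axial force P common to all segments must satisfy P Σ Lᵢ/(AᵢEᵢ) = δ_free.
Σ Lᵢ/(AᵢEᵢ) = 675/(1675×107×10³) + 180/(525×109×10³) = 6.912×10⁻⁶ mm/N.
Hence P = δ_free / Σ(L/AE) = 1.998/6.912×10⁻⁶ = 289.1 kN (compressive).
σ_{brass} = P / A = 289100 / 1675 = 172.6 MPa.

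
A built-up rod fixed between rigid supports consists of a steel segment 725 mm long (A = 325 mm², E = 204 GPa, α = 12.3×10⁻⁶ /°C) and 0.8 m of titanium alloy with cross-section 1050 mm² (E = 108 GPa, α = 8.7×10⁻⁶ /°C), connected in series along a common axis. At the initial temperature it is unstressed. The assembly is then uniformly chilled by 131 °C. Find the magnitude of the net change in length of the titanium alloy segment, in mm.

Free thermal contraction of the whole bar: Σ αᵢΔT Lᵢ = 12.3×10⁻⁶×131×725 + 8.7×10⁻⁶×131×800 = 2.08 mm.
The walls prevent any net length change, so an axial force P (same in every segment) develops. Compatibility: P · Σ Lᵢ/(AᵢEᵢ) = δ_free.
The series flexibility is Σ Lᵢ/(AᵢEᵢ) = 725/(325×204×10³) + 800/(1050×108×10³) = 1.799×10⁻⁵ mm/N.
So P = 2.08 / 1.799×10⁻⁵ = 115.6 kN, tensile.
For the titanium alloy segment, free thermal change = 8.7×10⁻⁶×131×800 = 0.9118 mm and elastic change from P = 115600×800/(1050×108×10³) = 0.8156 mm; these oppose, so the net change is 0.0961 mm (segment shortens).

|ΔL| ≈ 0.0961 mm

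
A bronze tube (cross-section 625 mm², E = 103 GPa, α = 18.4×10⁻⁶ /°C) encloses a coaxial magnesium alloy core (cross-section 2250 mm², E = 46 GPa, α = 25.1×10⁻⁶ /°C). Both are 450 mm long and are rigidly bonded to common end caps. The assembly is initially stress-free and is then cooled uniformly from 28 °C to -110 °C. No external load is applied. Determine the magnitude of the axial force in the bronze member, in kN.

Equilibrium of a rigid end plate with no external load gives equal and opposite internal forces ±P in the two members. Since α_{magnesium alloy} > α_{bronze}, cooling drives the magnesium alloy into tension and the bronze into compression.
Setting the final lengths equal and cancelling L: (α₁ − α₂)ΔT = P/(A₁E₁) + P/(A₂E₂).
|α₁ − α₂|·ΔT = 6.7×10⁻⁶ × 138 = 0.0009246.
1/(A₁E₁) + 1/(A₂E₂) = 1/(625×103×10³) + 1/(2250×46×10³) = 2.52×10⁻⁸ N⁻¹.
P = 0.0009246 / 2.52×10⁻⁸ = 36700 N = 36.7 kN.

P ≈ 36.7 kN (compressive in the bronze)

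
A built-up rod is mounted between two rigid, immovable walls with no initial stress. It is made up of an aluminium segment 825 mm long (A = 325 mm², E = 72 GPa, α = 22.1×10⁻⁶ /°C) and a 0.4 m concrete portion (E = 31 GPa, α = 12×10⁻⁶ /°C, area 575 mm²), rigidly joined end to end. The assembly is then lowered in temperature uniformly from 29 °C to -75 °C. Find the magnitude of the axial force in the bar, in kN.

P ≈ 41.5 kN (tensile)

With the walls removed the bar would change length by δ_free = Σ αᵢΔT Lᵢ = 22.1×10⁻⁶×104×825 + 12×10⁻⁶×104×400 = 2.395 mm.
Since the ends are fixed, an axial force P builds up, equal in every segment, with P · Σ Lᵢ/(AᵢEᵢ) = δ_free.
The series flexibility is Σ Lᵢ/(AᵢEᵢ) = 825/(325×72×10³) + 400/(575×31×10³) = 5.77×10⁻⁵ mm/N.
P = 2.395 / 5.77×10⁻⁵ = 41520 N = 41.52 kN, tensile.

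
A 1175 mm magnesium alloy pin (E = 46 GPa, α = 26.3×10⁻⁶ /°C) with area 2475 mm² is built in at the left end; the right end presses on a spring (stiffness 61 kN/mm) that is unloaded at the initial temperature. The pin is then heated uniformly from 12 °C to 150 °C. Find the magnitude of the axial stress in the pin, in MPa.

σ ≈ 64.5 MPa (compressive)

The unrestrained thermal change is αΔT L = 26.3×10⁻⁶ × 138 × 1175 = 4.265 mm.
With a force P in the spring, the elastic change of the pin is PL/(AE) and that of the spring is P/k; compatibility requires their sum to equal δ_free.
P [ L/(AE) + 1/k ] = δ_free → P [ 1175/(2475×46×10³) + 1/(61×10³) ] = 4.265.
P = 4.265 / 2.671×10⁻⁵ = 159600 N.
σ = P/A = 159600/2475 = 64.5 MPa.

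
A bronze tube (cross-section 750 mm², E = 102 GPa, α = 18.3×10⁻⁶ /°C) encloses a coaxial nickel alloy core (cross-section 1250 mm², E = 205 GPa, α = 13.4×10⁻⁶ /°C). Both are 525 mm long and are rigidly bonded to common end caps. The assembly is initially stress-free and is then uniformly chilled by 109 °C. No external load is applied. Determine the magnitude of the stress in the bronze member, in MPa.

Both members must finish at the same length. With the larger α, the bronze tends to over-contract; the plates restrain it, putting the bronze in tension and the nickel alloy in compression. With no external load the two internal forces are equal and opposite, magnitude P.
Equating the net (thermal + elastic) strains gives |α₁ − α₂|·ΔT = P·[1/(A₁E₁) + 1/(A₂E₂)].
|α₁ − α₂|·ΔT = 4.9×10⁻⁶ × 109 = 0.0005341.
1/(A₁E₁) + 1/(A₂E₂) = 1/(750×102×10³) + 1/(1250×205×10³) = 1.697×10⁻⁸ N⁻¹.
So P = 0.0005341 / 1.697×10⁻⁸ = 31.47 kN.
σ_{bronze} = P/A₁ = 31470/750 = 41.95 MPa, tensile.

σ ≈ 42 MPa (tensile)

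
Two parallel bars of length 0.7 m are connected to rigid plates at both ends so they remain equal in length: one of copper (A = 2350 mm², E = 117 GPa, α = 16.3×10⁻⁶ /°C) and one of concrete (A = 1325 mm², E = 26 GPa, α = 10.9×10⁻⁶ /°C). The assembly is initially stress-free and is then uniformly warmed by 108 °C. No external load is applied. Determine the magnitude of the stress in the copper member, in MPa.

σ ≈ 7.6 MPa (compressive)

Equilibrium of a rigid end plate with no external load gives equal and opposite internal forces ±P in the two members. Since α_{copper} > α_{concrete}, heating drives the copper into compression and the concrete into tension.
Equating the net (thermal + elastic) strains gives |α₁ − α₂|·ΔT = P·[1/(A₁E₁) + 1/(A₂E₂)].
|α₁ − α₂|·ΔT = 5.4×10⁻⁶ × 108 = 0.0005832.
1/(A₁E₁) + 1/(A₂E₂) = 1/(2350×117×10³) + 1/(1325×26×10³) = 3.266×10⁻⁸ N⁻¹.
P = 0.0005832 / 3.266×10⁻⁸ = 17850 N = 17.85 kN.
σ_{copper} = P/A₁ = 17850/2350 = 7.598 MPa, compressive.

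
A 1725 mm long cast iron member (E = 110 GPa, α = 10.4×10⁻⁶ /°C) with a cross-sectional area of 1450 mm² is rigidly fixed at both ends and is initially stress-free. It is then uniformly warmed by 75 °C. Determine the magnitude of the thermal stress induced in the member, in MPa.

σ ≈ 85.8 MPa (compressive)

The supports are rigid, so the total axial strain is zero. The restrained thermal strain is ε = αΔT = 10.4×10⁻⁶ × 75 = 780×10⁻⁶.
Hence σ = E·αΔT = 110×10³ × 780×10⁻⁶ = 85.8 MPa, compressive.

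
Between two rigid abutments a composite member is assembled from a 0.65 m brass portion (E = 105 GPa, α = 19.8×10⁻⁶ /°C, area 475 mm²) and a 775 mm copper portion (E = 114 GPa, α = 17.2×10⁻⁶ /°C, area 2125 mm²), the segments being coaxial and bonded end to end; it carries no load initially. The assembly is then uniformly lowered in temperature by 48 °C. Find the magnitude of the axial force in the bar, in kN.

With the walls removed the bar would change length by δ_free = Σ αᵢΔT Lᵢ = 19.8×10⁻⁶×48×650 + 17.2×10⁻⁶×48×775 = 1.258 mm.
Since the ends are fixed, an axial force P builds up, equal in every segment, with P · Σ Lᵢ/(AᵢEᵢ) = δ_free.
The series flexibility is Σ Lᵢ/(AᵢEᵢ) = 650/(475×105×10³) + 775/(2125×114×10³) = 1.623×10⁻⁵ mm/N.
P = 1.258 / 1.623×10⁻⁵ = 77480 N = 77.48 kN, tensile.

P ≈ 77.5 kN (tensile)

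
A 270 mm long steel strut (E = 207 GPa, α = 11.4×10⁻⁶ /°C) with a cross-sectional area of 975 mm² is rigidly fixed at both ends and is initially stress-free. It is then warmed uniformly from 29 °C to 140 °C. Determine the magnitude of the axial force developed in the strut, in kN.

Full restraint means ε = 0, so the stress is σ = EαΔT = 207×10³ × 11.4×10⁻⁶ × 111 = 261.9 MPa.
Axial force P = σA = 261.9 × 975 = 255400 N = 255.4 kN, compressive.

P ≈ 255 kN (compressive)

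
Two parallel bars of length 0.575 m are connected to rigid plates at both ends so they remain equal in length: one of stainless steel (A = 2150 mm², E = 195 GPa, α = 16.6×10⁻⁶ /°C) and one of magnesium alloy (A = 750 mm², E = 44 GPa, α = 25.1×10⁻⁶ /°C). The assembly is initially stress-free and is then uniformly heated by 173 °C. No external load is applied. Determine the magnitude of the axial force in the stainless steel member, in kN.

Equilibrium of a rigid end plate with no external load gives equal and opposite internal forces ±P in the two members. Since α_{magnesium alloy} > α_{stainless steel}, heating drives the magnesium alloy into compression and the stainless steel into tension.
Setting the final lengths equal and cancelling L: (α₁ − α₂)ΔT = P/(A₁E₁) + P/(A₂E₂).
|α₁ − α₂|·ΔT = 8.5×10⁻⁶ × 173 = 0.001471.
1/(A₁E₁) + 1/(A₂E₂) = 1/(2150×195×10³) + 1/(750×44×10³) = 3.269×10⁻⁸ N⁻¹.
So P = 0.001471 / 3.269×10⁻⁸ = 44.99 kN.

P ≈ 45 kN (tensile in the stainless steel)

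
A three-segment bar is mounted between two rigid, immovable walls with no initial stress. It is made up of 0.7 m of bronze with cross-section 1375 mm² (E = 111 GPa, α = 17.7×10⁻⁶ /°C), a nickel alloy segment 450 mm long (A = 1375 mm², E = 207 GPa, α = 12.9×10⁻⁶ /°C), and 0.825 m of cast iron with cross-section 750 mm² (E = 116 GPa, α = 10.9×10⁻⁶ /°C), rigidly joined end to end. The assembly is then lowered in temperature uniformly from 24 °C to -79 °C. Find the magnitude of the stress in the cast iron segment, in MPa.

With the walls removed the bar would change length by δ_free = Σ αᵢΔT Lᵢ = 17.7×10⁻⁶×103×700 + 12.9×10⁻⁶×103×450 + 10.9×10⁻⁶×103×825 = 2.8 mm.
The walls prevent any net length change, so an axial force P (same in every segment) develops. Compatibility: P · Σ Lᵢ/(AᵢEᵢ) = δ_free.
Σ Lᵢ/(AᵢEᵢ) = 700/(1375×111×10³) + 450/(1375×207×10³) + 825/(750×116×10³) = 1.565×10⁻⁵ mm/N.
So P = 2.8 / 1.565×10⁻⁵ = 178.9 kN, tensile.
σ_{cast iron} = P / A = 178900 / 750 = 238.6 MPa.

σ ≈ 239 MPa (tensile)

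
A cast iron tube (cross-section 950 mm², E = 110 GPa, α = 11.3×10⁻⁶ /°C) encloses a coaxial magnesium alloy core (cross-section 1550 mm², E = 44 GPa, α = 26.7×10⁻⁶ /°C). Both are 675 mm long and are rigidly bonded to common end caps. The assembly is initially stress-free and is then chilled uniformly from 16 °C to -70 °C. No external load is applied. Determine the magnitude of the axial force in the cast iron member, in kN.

Both members must finish at the same length. With the larger α, the magnesium alloy tends to over-contract; the plates restrain it, putting the magnesium alloy in tension and the cast iron in compression. With no external load the two internal forces are equal and opposite, magnitude P.
Setting the final lengths equal and cancelling L: (α₁ − α₂)ΔT = P/(A₁E₁) + P/(A₂E₂).
|α₁ − α₂|·ΔT = 15.4×10⁻⁶ × 86 = 0.001324.
1/(A₁E₁) + 1/(A₂E₂) = 1/(950×110×10³) + 1/(1550×44×10³) = 2.423×10⁻⁸ N⁻¹.
So P = 0.001324 / 2.423×10⁻⁸ = 54.65 kN.

P ≈ 54.7 kN (compressive in the cast iron)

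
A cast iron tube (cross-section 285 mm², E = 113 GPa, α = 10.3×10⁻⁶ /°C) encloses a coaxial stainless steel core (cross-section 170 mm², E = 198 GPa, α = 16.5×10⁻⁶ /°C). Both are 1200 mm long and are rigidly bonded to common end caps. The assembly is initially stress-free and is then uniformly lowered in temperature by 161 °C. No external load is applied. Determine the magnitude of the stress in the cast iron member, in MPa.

σ ≈ 57.6 MPa (compressive)

Equilibrium of a rigid end plate with no external load gives equal and opposite internal forces ±P in the two members. Since α_{stainless steel} > α_{cast iron}, cooling drives the stainless steel into tension and the cast iron into compression.
Compatibility of the two members (thermal + elastic change equal): (α₁ − α₂)ΔT = P·[1/(A₁E₁) + 1/(A₂E₂)].
|α₁ − α₂|·ΔT = 6.2×10⁻⁶ × 161 = 0.0009982.
1/(A₁E₁) + 1/(A₂E₂) = 1/(285×113×10³) + 1/(170×198×10³) = 6.076×10⁻⁸ N⁻¹.
So P = 0.0009982 / 6.076×10⁻⁸ = 16.43 kN.
σ_{cast iron} = P/A₁ = 16430/285 = 57.64 MPa, compressive.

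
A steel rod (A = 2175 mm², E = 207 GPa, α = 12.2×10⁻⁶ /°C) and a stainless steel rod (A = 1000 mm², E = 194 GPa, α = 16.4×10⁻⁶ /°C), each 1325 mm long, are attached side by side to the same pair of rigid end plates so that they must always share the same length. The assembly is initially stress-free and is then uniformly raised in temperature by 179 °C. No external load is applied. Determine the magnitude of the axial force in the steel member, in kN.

P ≈ 102 kN (tensile in the steel)

The stainless steel has the larger α, so on heating it would change length more than the steel if both were free. The rigid plates force a common final length, so the stainless steel is put into compression and the steel into tension, with equal and opposite forces P (no external load).
Equating the net (thermal + elastic) strains gives |α₁ − α₂|·ΔT = P·[1/(A₁E₁) + 1/(A₂E₂)].
|α₁ − α₂|·ΔT = 4.2×10⁻⁶ × 179 = 0.0007518.
1/(A₁E₁) + 1/(A₂E₂) = 1/(2175×207×10³) + 1/(1000×194×10³) = 7.376×10⁻⁹ N⁻¹.
P = 0.0007518 / 7.376×10⁻⁹ = 101900 N = 101.9 kN.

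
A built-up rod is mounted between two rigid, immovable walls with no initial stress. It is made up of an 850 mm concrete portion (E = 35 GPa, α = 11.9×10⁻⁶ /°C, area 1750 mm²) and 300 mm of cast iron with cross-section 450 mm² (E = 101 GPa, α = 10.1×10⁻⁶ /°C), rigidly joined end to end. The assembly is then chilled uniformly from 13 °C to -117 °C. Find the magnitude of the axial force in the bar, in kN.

P ≈ 83.4 kN (tensile)

With the walls removed the bar would change length by δ_free = Σ αᵢΔT Lᵢ = 11.9×10⁻⁶×130×850 + 10.1×10⁻⁶×130×300 = 1.709 mm.
The walls prevent any net length change, so an axial force P (same in every segment) develops. Compatibility: P · Σ Lᵢ/(AᵢEᵢ) = δ_free.
The series flexibility is Σ Lᵢ/(AᵢEᵢ) = 850/(1750×35×10³) + 300/(450×101×10³) = 2.048×10⁻⁵ mm/N.
Hence P = δ_free / Σ(L/AE) = 1.709/2.048×10⁻⁵ = 83.45 kN (tensile).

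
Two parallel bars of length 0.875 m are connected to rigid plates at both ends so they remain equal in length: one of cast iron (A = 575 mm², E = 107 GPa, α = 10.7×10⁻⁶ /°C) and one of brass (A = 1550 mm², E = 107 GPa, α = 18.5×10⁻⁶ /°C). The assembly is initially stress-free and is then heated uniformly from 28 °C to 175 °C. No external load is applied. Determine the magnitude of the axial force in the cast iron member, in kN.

Both members must finish at the same length. With the larger α, the brass tends to over-expand; the plates restrain it, putting the brass in compression and the cast iron in tension. With no external load the two internal forces are equal and opposite, magnitude P.
Compatibility of the two members (thermal + elastic change equal): (α₁ − α₂)ΔT = P·[1/(A₁E₁) + 1/(A₂E₂)].
|α₁ − α₂|·ΔT = 7.8×10⁻⁶ × 147 = 0.001147.
1/(A₁E₁) + 1/(A₂E₂) = 1/(575×107×10³) + 1/(1550×107×10³) = 2.228×10⁻⁸ N⁻¹.
So P = 0.001147 / 2.228×10⁻⁸ = 51.46 kN.

P ≈ 51.5 kN (tensile in the cast iron)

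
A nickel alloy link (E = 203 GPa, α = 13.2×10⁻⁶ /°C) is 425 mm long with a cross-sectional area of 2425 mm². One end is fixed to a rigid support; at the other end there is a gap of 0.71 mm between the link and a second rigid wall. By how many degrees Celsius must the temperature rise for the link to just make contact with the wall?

Contact occurs when the free expansion equals the gap: αΔT L = 0.71 mm.
ΔT = 0.71 / (13.2×10⁻⁶ × 425) = 126.6 °C.

ΔT ≈ 127 °C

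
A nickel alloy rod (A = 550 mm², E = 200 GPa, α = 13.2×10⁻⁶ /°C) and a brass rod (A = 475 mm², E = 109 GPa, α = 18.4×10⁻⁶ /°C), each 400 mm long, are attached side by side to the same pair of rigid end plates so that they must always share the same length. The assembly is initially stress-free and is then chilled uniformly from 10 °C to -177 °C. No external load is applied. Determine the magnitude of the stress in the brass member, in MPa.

Both members must finish at the same length. With the larger α, the brass tends to over-contract; the plates restrain it, putting the brass in tension and the nickel alloy in compression. With no external load the two internal forces are equal and opposite, magnitude P.
Equating the net (thermal + elastic) strains gives |α₁ − α₂|·ΔT = P·[1/(A₁E₁) + 1/(A₂E₂)].
|α₁ − α₂|·ΔT = 5.2×10⁻⁶ × 187 = 0.0009724.
1/(A₁E₁) + 1/(A₂E₂) = 1/(550×200×10³) + 1/(475×109×10³) = 2.841×10⁻⁸ N⁻¹.
P = 0.0009724 / 2.841×10⁻⁸ = 34230 N = 34.23 kN.
σ_{brass} = P/A₂ = 34230/475 = 72.07 MPa, tensile.

σ ≈ 72.1 MPa (tensile)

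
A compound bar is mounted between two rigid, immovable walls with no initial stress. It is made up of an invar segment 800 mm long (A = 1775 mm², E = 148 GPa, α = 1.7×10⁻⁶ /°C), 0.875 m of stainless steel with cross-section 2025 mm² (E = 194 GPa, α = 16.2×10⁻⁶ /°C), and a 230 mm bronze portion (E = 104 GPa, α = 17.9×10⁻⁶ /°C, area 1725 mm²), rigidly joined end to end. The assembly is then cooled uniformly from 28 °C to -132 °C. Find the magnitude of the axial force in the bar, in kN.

P ≈ 480 kN (tensile)

Free thermal contraction of the whole bar: Σ αᵢΔT Lᵢ = 1.7×10⁻⁶×160×800 + 16.2×10⁻⁶×160×875 + 17.9×10⁻⁶×160×230 = 3.144 mm.
The rigid supports impose zero overall length change; the single axial force P common to all segments must satisfy P Σ Lᵢ/(AᵢEᵢ) = δ_free.
Σ Lᵢ/(AᵢEᵢ) = 800/(1775×148×10³) + 875/(2025×194×10³) + 230/(1725×104×10³) = 6.555×10⁻⁶ mm/N.
So P = 3.144 / 6.555×10⁻⁶ = 479.7 kN, tensile.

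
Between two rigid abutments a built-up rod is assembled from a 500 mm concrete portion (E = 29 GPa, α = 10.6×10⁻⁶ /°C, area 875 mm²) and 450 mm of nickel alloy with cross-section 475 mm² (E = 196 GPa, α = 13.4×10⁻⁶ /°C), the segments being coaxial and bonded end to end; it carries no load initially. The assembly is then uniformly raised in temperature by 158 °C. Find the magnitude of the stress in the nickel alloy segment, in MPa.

With the walls removed the bar would change length by δ_free = Σ αᵢΔT Lᵢ = 10.6×10⁻⁶×158×500 + 13.4×10⁻⁶×158×450 = 1.79 mm.
The walls prevent any net length change, so an axial force P (same in every segment) develops. Compatibility: P · Σ Lᵢ/(AᵢEᵢ) = δ_free.
The series flexibility is Σ Lᵢ/(AᵢEᵢ) = 500/(875×29×10³) + 450/(475×196×10³) = 2.454×10⁻⁵ mm/N.
Hence P = δ_free / Σ(L/AE) = 1.79/2.454×10⁻⁵ = 72.95 kN (compressive).
σ_{nickel alloy} = P / A = 72950 / 475 = 153.6 MPa.

σ ≈ 154 MPa (compressive)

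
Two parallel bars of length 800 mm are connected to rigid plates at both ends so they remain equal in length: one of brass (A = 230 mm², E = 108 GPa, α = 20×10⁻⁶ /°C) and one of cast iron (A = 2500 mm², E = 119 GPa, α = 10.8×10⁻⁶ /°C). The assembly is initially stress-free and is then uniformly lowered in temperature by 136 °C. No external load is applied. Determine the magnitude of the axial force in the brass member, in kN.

P ≈ 28.7 kN (tensile in the brass)

Both members must finish at the same length. With the larger α, the brass tends to over-contract; the plates restrain it, putting the brass in tension and the cast iron in compression. With no external load the two internal forces are equal and opposite, magnitude P.
Equating the net (thermal + elastic) strains gives |α₁ − α₂|·ΔT = P·[1/(A₁E₁) + 1/(A₂E₂)].
|α₁ − α₂|·ΔT = 9.2×10⁻⁶ × 136 = 0.001251.
1/(A₁E₁) + 1/(A₂E₂) = 1/(230×108×10³) + 1/(2500×119×10³) = 4.362×10⁻⁸ N⁻¹.
So P = 0.001251 / 4.362×10⁻⁸ = 28.68 kN.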